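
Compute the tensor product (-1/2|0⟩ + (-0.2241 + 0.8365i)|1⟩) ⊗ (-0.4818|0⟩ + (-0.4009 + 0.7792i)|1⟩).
0.2409|00⟩ + (0.2005 - 0.3896i)|01⟩ + (0.108 - 0.403i)|10⟩ + (-0.562 - 0.51i)|11⟩

amp(|b₁b₂…⟩) = product of the factor amplitudes for bits b₁, b₂, …; only kets whose every factor amplitude is nonzero survive.
|00⟩: (-1/2)(-0.4818) = 0.2409
|01⟩: (-1/2)(-0.4009 + 0.7792i) = (0.2005 - 0.3896i)
|10⟩: (-0.2241 + 0.8365i)(-0.4818) = (0.108 - 0.403i)
|11⟩: (-0.2241 + 0.8365i)(-0.4009 + 0.7792i) = (-0.562 - 0.51i)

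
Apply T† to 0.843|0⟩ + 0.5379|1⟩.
0.843|0⟩ + (0.3804 - 0.3804i)|1⟩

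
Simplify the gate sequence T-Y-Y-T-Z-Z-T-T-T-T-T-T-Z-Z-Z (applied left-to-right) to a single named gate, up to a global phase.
Z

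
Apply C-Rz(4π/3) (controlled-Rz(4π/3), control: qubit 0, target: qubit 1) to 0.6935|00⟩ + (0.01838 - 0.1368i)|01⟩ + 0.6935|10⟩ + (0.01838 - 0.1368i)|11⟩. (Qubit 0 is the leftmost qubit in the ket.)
0.6935|00⟩ + (0.01838 - 0.1368i)|01⟩ + (-0.3468 - 0.6006i)|10⟩ + (0.1093 + 0.08432i)|11⟩

C-Rz(4π/3) leaves the control-|0⟩ kets |00⟩, |01⟩ unchanged and applies Rz(4π/3) to qubit 1 on the control-|1⟩ pair (|10⟩, |11⟩).
Rz(4π/3) = [[e^(−iθ/2), 0], [0, e^(iθ/2)]] with e^(±iθ/2) = cos(θ/2) ± i·sin(θ/2); θ = 4π/3, cos(θ/2) ≈ -0.5, sin(θ/2) ≈ 0.866025.
With a = amp(|10⟩) = 0.6935 and b = amp(|11⟩) = (0.01838 - 0.1368i):
new amp(|10⟩) = (-0.5 - 0.866025i)·a = (-0.3468 - 0.6006i)
new amp(|11⟩) = (-0.5 + 0.866025i)·b = (0.1093 + 0.08432i)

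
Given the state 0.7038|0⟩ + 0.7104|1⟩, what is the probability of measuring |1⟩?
0.5047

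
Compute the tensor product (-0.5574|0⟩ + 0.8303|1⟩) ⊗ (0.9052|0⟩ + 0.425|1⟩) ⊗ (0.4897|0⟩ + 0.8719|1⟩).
-0.2471|000⟩ - 0.4399|001⟩ - 0.116|010⟩ - 0.2065|011⟩ + 0.3681|100⟩ + 0.6553|101⟩ + 0.1728|110⟩ + 0.3077|111⟩

amp(|b₁b₂…⟩) = product of the factor amplitudes for bits b₁, b₂, …; only kets whose every factor amplitude is nonzero survive.
|000⟩: (-0.5574)(0.9052)(0.4897) = -0.2471
|001⟩: (-0.5574)(0.9052)(0.8719) = -0.4399
|010⟩: (-0.5574)(0.425)(0.4897) = -0.116
|011⟩: (-0.5574)(0.425)(0.8719) = -0.2065
|100⟩: (0.8303)(0.9052)(0.4897) = 0.3681
|101⟩: (0.8303)(0.9052)(0.8719) = 0.6553
|110⟩: (0.8303)(0.425)(0.4897) = 0.1728
|111⟩: (0.8303)(0.425)(0.8719) = 0.3077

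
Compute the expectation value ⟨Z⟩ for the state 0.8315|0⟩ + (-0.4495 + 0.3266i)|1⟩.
0.3827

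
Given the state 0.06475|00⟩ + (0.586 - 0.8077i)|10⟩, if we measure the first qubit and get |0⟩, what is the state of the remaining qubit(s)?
|0⟩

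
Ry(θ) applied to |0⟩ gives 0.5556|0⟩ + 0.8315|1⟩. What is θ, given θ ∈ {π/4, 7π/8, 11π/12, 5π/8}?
5π/8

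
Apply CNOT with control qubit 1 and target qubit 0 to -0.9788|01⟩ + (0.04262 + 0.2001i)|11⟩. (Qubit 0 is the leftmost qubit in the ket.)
(0.04262 + 0.2001i)|01⟩ - 0.9788|11⟩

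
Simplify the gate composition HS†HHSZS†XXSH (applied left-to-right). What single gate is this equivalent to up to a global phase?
X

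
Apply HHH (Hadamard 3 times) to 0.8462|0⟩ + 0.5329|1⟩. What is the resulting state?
0.9752|0⟩ + 0.2215|1⟩

H² = I, so H^3 = H: a single Hadamard. With (a, b) = (0.8462, 0.5329), H gives ((a + b)/√2, (a − b)/√2) = (0.9752, 0.2215).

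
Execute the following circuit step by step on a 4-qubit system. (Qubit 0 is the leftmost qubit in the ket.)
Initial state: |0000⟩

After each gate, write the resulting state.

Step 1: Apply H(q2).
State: 1/√2|0000⟩ + 1/√2|0010⟩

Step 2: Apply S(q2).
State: 1/√2|0000⟩ + (1/√2)i|0010⟩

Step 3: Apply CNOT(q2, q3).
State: 1/√2|0000⟩ + (1/√2)i|0011⟩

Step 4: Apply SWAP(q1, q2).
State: 1/√2|0000⟩ + (1/√2)i|0101⟩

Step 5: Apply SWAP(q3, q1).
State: 1/√2|0000⟩ + (1/√2)i|0101⟩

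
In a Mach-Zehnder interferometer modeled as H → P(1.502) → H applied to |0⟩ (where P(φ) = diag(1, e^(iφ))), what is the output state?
(0.5344 + 0.4988i)|0⟩ + (0.4656 - 0.4988i)|1⟩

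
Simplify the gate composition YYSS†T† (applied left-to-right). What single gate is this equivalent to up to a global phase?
T†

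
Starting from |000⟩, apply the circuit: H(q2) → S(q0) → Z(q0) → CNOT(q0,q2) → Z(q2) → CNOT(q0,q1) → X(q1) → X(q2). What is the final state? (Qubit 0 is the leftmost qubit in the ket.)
-1/√2|010⟩ + 1/√2|011⟩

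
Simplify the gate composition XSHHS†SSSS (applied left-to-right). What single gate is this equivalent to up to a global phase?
X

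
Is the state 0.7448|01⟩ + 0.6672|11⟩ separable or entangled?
Separable

Writing the state as a|00⟩ + b|01⟩ + c|10⟩ + d|11⟩, it is a product state iff ad − bc = 0.
Here (a, b, c, d) = (0, 0.7448, 0, 0.6672): ad − bc = (0)(0.6672) − (0.7448)(0) = 0, so the state is separable.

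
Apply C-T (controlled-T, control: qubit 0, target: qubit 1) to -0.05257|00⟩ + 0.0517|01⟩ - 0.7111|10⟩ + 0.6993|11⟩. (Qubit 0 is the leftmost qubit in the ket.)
-0.05257|00⟩ + 0.0517|01⟩ - 0.7111|10⟩ + (0.4945 + 0.4945i)|11⟩

C-T leaves the control-|0⟩ kets |00⟩, |01⟩ unchanged and applies T to qubit 1 on the control-|1⟩ pair (|10⟩, |11⟩).
T = [[1, 0], [0, (1/√2 + (1/√2)i)]].
With a = amp(|10⟩) = -0.7111 and b = amp(|11⟩) = 0.6993:
new amp(|10⟩) = (1)·a = -0.7111
new amp(|11⟩) = (1/√2 + (1/√2)i)·b = (0.4945 + 0.4945i)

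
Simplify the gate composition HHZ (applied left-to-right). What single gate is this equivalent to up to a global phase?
Z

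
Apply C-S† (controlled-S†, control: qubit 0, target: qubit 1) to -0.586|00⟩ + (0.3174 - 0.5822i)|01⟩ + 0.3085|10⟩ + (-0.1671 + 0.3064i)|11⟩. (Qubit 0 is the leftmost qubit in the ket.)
-0.586|00⟩ + (0.3174 - 0.5822i)|01⟩ + 0.3085|10⟩ + (0.3064 + 0.1671i)|11⟩

C-S† leaves the control-|0⟩ kets |00⟩, |01⟩ unchanged and applies S† to qubit 1 on the control-|1⟩ pair (|10⟩, |11⟩).
S† = [[1, 0], [0, -i]].
With a = amp(|10⟩) = 0.3085 and b = amp(|11⟩) = (-0.1671 + 0.3064i):
new amp(|10⟩) = (1)·a = 0.3085
new amp(|11⟩) = (-i)·b = (0.3064 + 0.1671i)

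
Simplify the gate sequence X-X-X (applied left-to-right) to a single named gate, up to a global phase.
X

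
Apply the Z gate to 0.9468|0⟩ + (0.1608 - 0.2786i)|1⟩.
0.9468|0⟩ + (-0.1608 + 0.2786i)|1⟩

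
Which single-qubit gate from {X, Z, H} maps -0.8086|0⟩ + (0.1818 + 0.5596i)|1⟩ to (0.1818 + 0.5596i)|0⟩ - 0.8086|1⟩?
X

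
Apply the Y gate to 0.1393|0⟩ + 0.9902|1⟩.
-0.9902i|0⟩ + 0.1393i|1⟩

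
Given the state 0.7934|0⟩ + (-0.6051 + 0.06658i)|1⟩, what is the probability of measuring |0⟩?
0.6295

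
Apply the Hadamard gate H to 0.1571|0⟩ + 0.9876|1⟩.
0.8094|0⟩ - 0.5873|1⟩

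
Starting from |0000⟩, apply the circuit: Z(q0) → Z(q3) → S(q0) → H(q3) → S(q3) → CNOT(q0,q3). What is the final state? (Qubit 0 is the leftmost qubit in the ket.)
1/√2|0000⟩ + (1/√2)i|0001⟩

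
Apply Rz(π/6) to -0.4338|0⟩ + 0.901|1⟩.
(-0.419 + 0.1123i)|0⟩ + (0.8703 + 0.2332i)|1⟩

Rz(π/6) = [[e^(−iθ/2), 0], [0, e^(iθ/2)]] with e^(±iθ/2) = cos(θ/2) ± i·sin(θ/2); θ = π/6, cos(θ/2) ≈ 0.965926, sin(θ/2) ≈ 0.258819.
With a = amp(|0⟩) = -0.4338 and b = amp(|1⟩) = 0.901:
new amp(|0⟩) = (0.965926 - 0.258819i)·a = (-0.419 + 0.1123i)
new amp(|1⟩) = (0.965926 + 0.258819i)·b = (0.8703 + 0.2332i)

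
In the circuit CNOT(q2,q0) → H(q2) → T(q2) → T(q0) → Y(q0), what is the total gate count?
5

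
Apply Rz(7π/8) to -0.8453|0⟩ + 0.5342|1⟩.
(-0.1649 + 0.8291i)|0⟩ + (0.1042 + 0.5239i)|1⟩

Rz(7π/8) = [[e^(−iθ/2), 0], [0, e^(iθ/2)]] with e^(±iθ/2) = cos(θ/2) ± i·sin(θ/2); θ = 7π/8, cos(θ/2) ≈ 0.19509, sin(θ/2) ≈ 0.980785.
With a = amp(|0⟩) = -0.8453 and b = amp(|1⟩) = 0.5342:
new amp(|0⟩) = (0.19509 - 0.980785i)·a = (-0.1649 + 0.8291i)
new amp(|1⟩) = (0.19509 + 0.980785i)·b = (0.1042 + 0.5239i)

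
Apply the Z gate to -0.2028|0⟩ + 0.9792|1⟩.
-0.2028|0⟩ - 0.9792|1⟩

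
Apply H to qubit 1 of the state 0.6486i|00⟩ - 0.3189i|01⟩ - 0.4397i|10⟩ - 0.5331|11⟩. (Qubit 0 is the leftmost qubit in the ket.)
0.2331i|00⟩ + 0.6841i|01⟩ + (-0.377 - 0.3109i)|10⟩ + (0.377 - 0.3109i)|11⟩

H on qubit 1 mixes each pair of kets that differ only in qubit 1: amplitudes (a, b) of (|…0…⟩, |…1…⟩) become ((a + b)/√2, (a − b)/√2). Kets absent from the input have amplitude 0.
(|00⟩, |01⟩): (a, b) = (0.6486i, -0.3189i) → (0.2331i, 0.6841i)
(|10⟩, |11⟩): (a, b) = (-0.4397i, -0.5331) → ((-0.377 - 0.3109i), (0.377 - 0.3109i))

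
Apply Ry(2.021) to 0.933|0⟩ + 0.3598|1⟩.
0.191|0⟩ + 0.9816|1⟩

Ry(2.021) = [[cos(θ/2), −sin(θ/2)], [sin(θ/2), cos(θ/2)]]; θ = 2.021, cos(θ/2) ≈ 0.531437, sin(θ/2) ≈ 0.847098.
With a = amp(|0⟩) = 0.933 and b = amp(|1⟩) = 0.3598:
new amp(|0⟩) = (0.531437)·a + (-0.847098)·b = 0.191
new amp(|1⟩) = (0.847098)·a + (0.531437)·b = 0.9816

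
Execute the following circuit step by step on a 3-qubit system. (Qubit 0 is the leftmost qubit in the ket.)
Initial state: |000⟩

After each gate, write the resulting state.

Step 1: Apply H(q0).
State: 1/√2|000⟩ + 1/√2|100⟩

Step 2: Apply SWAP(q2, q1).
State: 1/√2|000⟩ + 1/√2|100⟩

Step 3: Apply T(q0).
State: 1/√2|000⟩ + (1/2 + (1/2)i)|100⟩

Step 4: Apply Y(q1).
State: (1/√2)i|010⟩ + (-1/2 + (1/2)i)|110⟩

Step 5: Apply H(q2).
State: (1/2)i|010⟩ + (1/2)i|011⟩ + (-1/√8 + (1/√8)i)|110⟩ + (-1/√8 + (1/√8)i)|111⟩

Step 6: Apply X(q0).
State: (-1/√8 + (1/√8)i)|010⟩ + (-1/√8 + (1/√8)i)|011⟩ + (1/2)i|110⟩ + (1/2)i|111⟩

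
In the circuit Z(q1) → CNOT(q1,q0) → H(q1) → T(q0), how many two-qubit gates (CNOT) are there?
1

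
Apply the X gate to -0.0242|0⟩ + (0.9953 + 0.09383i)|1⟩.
(0.9953 + 0.09383i)|0⟩ - 0.0242|1⟩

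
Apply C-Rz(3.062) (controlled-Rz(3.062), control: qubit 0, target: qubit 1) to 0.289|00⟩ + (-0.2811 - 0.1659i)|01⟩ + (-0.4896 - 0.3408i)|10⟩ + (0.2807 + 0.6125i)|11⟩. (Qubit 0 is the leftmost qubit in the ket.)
0.289|00⟩ + (-0.2811 - 0.1659i)|01⟩ + (-0.36 + 0.4757i)|10⟩ + (-0.6008 + 0.3048i)|11⟩

C-Rz(3.062) leaves the control-|0⟩ kets |00⟩, |01⟩ unchanged and applies Rz(3.062) to qubit 1 on the control-|1⟩ pair (|10⟩, |11⟩).
Rz(3.062) = [[e^(−iθ/2), 0], [0, e^(iθ/2)]] with e^(±iθ/2) = cos(θ/2) ± i·sin(θ/2); θ = 3.062, cos(θ/2) ≈ 0.0397858, sin(θ/2) ≈ 0.999208.
With a = amp(|10⟩) = (-0.4896 - 0.3408i) and b = amp(|11⟩) = (0.2807 + 0.6125i):
new amp(|10⟩) = (0.0397858 - 0.999208i)·a = (-0.36 + 0.4757i)
new amp(|11⟩) = (0.0397858 + 0.999208i)·b = (-0.6008 + 0.3048i)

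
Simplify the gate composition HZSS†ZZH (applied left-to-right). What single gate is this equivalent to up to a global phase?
X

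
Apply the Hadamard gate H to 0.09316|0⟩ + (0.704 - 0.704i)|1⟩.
(0.5637 - 0.4978i)|0⟩ + (-0.4319 + 0.4978i)|1⟩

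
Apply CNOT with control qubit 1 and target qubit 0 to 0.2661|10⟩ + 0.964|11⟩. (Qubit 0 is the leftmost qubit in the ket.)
0.964|01⟩ + 0.2661|10⟩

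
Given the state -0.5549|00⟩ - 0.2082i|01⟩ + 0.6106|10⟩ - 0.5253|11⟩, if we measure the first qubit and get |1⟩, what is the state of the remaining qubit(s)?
0.7581|0⟩ - 0.6522|1⟩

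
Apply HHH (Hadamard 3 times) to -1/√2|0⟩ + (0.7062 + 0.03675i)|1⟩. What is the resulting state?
(-0.0006412 + 0.02599i)|0⟩ + (-0.9994 - 0.02599i)|1⟩

H² = I, so H^3 = H: a single Hadamard. With (a, b) = (-1/√2, (0.7062 + 0.03675i)), H gives ((a + b)/√2, (a − b)/√2) = ((-0.0006412 + 0.02599i), (-0.9994 - 0.02599i)).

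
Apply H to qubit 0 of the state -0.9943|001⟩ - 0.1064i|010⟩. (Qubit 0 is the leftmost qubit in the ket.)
-0.7031|001⟩ - 0.07524i|010⟩ - 0.7031|101⟩ - 0.07524i|110⟩

H on qubit 0 mixes each pair of kets that differ only in qubit 0: amplitudes (a, b) of (|…0…⟩, |…1…⟩) become ((a + b)/√2, (a − b)/√2). Kets absent from the input have amplitude 0.
(|001⟩, |101⟩): (a, b) = (-0.9943, 0) → (-0.7031, -0.7031)
(|010⟩, |110⟩): (a, b) = (-0.1064i, 0) → (-0.07524i, -0.07524i)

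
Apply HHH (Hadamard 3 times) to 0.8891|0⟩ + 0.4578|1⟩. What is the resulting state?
0.9524|0⟩ + 0.305|1⟩

H² = I, so H^3 = H: a single Hadamard. With (a, b) = (0.8891, 0.4578), H gives ((a + b)/√2, (a − b)/√2) = (0.9524, 0.305).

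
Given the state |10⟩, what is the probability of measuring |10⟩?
1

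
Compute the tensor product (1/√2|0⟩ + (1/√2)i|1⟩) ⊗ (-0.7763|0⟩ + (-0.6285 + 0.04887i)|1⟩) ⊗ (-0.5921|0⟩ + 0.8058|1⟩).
0.325|000⟩ - 0.4423|001⟩ + (0.2631 - 0.02046i)|010⟩ + (-0.3581 + 0.02785i)|011⟩ + 0.325i|100⟩ - 0.4423i|101⟩ + (0.02046 + 0.2631i)|110⟩ + (-0.02785 - 0.3581i)|111⟩

amp(|b₁b₂…⟩) = product of the factor amplitudes for bits b₁, b₂, …; only kets whose every factor amplitude is nonzero survive.
|000⟩: (1/√2)(-0.7763)(-0.5921) = 0.325
|001⟩: (1/√2)(-0.7763)(0.8058) = -0.4423
|010⟩: (1/√2)(-0.6285 + 0.04887i)(-0.5921) = (0.2631 - 0.02046i)
|011⟩: (1/√2)(-0.6285 + 0.04887i)(0.8058) = (-0.3581 + 0.02785i)
|100⟩: ((1/√2)i)(-0.7763)(-0.5921) = 0.325i
|101⟩: ((1/√2)i)(-0.7763)(0.8058) = -0.4423i
|110⟩: ((1/√2)i)(-0.6285 + 0.04887i)(-0.5921) = (0.02046 + 0.2631i)
|111⟩: ((1/√2)i)(-0.6285 + 0.04887i)(0.8058) = (-0.02785 - 0.3581i)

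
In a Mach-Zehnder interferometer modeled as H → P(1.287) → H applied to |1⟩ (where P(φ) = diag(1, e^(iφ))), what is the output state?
(0.36 - 0.48i)|0⟩ + (0.64 + 0.48i)|1⟩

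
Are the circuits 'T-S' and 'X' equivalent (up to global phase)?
No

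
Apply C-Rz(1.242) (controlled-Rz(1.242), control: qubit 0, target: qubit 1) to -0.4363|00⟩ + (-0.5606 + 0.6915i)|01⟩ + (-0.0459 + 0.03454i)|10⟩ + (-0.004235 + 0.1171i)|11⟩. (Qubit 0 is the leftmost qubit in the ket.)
-0.4363|00⟩ + (-0.5606 + 0.6915i)|01⟩ + (-0.01723 + 0.0548i)|10⟩ + (-0.07158 + 0.09277i)|11⟩

C-Rz(1.242) leaves the control-|0⟩ kets |00⟩, |01⟩ unchanged and applies Rz(1.242) to qubit 1 on the control-|1⟩ pair (|10⟩, |11⟩).
Rz(1.242) = [[e^(−iθ/2), 0], [0, e^(iθ/2)]] with e^(±iθ/2) = cos(θ/2) ± i·sin(θ/2); θ = 1.242, cos(θ/2) ≈ 0.813297, sin(θ/2) ≈ 0.581849.
With a = amp(|10⟩) = (-0.0459 + 0.03454i) and b = amp(|11⟩) = (-0.004235 + 0.1171i):
new amp(|10⟩) = (0.813297 - 0.581849i)·a = (-0.01723 + 0.0548i)
new amp(|11⟩) = (0.813297 + 0.581849i)·b = (-0.07158 + 0.09277i)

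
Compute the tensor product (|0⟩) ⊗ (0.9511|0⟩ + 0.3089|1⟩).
0.9511|00⟩ + 0.3089|01⟩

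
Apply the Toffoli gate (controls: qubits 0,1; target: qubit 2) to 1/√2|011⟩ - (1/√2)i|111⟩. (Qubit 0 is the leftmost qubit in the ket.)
1/√2|011⟩ - (1/√2)i|110⟩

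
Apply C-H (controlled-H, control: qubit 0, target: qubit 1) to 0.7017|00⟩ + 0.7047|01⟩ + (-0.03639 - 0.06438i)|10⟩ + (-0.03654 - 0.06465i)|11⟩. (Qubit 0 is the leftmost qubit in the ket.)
0.7017|00⟩ + 0.7047|01⟩ + (-0.05157 - 0.09124i)|10⟩ + (0.0001061 + 0.0001909i)|11⟩

C-H leaves the control-|0⟩ kets |00⟩, |01⟩ unchanged and applies H to qubit 1 on the control-|1⟩ pair (|10⟩, |11⟩).
H = [[1/√2, 1/√2], [1/√2, -1/√2]].
With a = amp(|10⟩) = (-0.03639 - 0.06438i) and b = amp(|11⟩) = (-0.03654 - 0.06465i):
new amp(|10⟩) = (1/√2)·a + (1/√2)·b = (-0.05157 - 0.09124i)
new amp(|11⟩) = (1/√2)·a + (-1/√2)·b = (0.0001061 + 0.0001909i)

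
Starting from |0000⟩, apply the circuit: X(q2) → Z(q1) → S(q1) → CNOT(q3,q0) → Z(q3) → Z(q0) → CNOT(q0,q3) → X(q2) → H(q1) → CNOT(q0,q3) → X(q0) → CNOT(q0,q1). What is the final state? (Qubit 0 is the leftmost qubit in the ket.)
1/√2|1000⟩ + 1/√2|1100⟩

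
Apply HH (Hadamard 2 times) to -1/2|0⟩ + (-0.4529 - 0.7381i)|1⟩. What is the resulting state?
-1/2|0⟩ + (-0.4529 - 0.7381i)|1⟩

H² = I, so an even number of Hadamards cancels: H^2 = I and the state is unchanged.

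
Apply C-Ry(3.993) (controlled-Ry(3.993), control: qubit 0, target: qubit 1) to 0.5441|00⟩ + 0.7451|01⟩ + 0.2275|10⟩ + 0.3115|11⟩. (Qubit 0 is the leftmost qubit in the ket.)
0.5441|00⟩ + 0.7451|01⟩ - 0.3776|10⟩ + 0.07856|11⟩

C-Ry(3.993) leaves the control-|0⟩ kets |00⟩, |01⟩ unchanged and applies Ry(3.993) to qubit 1 on the control-|1⟩ pair (|10⟩, |11⟩).
Ry(3.993) = [[cos(θ/2), −sin(θ/2)], [sin(θ/2), cos(θ/2)]]; θ = 3.993, cos(θ/2) ≈ -0.412962, sin(θ/2) ≈ 0.910748.
With a = amp(|10⟩) = 0.2275 and b = amp(|11⟩) = 0.3115:
new amp(|10⟩) = (-0.412962)·a + (-0.910748)·b = -0.3776
new amp(|11⟩) = (0.910748)·a + (-0.412962)·b = 0.07856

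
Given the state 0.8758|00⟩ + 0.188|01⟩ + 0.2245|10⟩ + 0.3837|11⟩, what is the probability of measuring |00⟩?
0.767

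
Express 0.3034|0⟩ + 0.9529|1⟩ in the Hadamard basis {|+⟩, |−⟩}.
0.8883|+⟩ - 0.4593|−⟩

With |ψ⟩ = α|0⟩ + β|1⟩, the Hadamard-basis coefficients are ⟨+|ψ⟩ = (α + β)/√2 and ⟨−|ψ⟩ = (α − β)/√2.
Here α = 0.3034, β = 0.9529: (α + β)/√2 = 0.8883, (α − β)/√2 = -0.4593.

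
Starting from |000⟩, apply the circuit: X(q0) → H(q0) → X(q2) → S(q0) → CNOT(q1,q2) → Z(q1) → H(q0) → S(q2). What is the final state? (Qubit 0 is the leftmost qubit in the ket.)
(1/2 + (1/2)i)|001⟩ + (-1/2 + (1/2)i)|101⟩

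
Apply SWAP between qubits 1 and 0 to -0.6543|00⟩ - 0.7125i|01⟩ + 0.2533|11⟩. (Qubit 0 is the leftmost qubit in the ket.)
-0.6543|00⟩ - 0.7125i|10⟩ + 0.2533|11⟩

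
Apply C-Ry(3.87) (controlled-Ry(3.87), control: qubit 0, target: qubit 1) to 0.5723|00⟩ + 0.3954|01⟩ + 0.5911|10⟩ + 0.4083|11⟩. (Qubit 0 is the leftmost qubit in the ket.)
0.5723|00⟩ + 0.3954|01⟩ - 0.5921|10⟩ + 0.4069|11⟩

C-Ry(3.87) leaves the control-|0⟩ kets |00⟩, |01⟩ unchanged and applies Ry(3.87) to qubit 1 on the control-|1⟩ pair (|10⟩, |11⟩).
Ry(3.87) = [[cos(θ/2), −sin(θ/2)], [sin(θ/2), cos(θ/2)]]; θ = 3.87, cos(θ/2) ≈ -0.356205, sin(θ/2) ≈ 0.934408.
With a = amp(|10⟩) = 0.5911 and b = amp(|11⟩) = 0.4083:
new amp(|10⟩) = (-0.356205)·a + (-0.934408)·b = -0.5921
new amp(|11⟩) = (0.934408)·a + (-0.356205)·b = 0.4069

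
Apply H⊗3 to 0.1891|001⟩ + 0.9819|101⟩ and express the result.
0.414|000⟩ - 0.414|001⟩ + 0.414|010⟩ - 0.414|011⟩ - 0.2803|100⟩ + 0.2803|101⟩ - 0.2803|110⟩ + 0.2803|111⟩

H⊗3 gives amp(|y⟩) = (1/2√2) Σ_x (−1)^(x·y) amp(|x⟩), where x·y is the number of positions in which both x and y have a 1.
|000⟩: (0.1891 + 0.9819)/(2√2) = 0.414
|001⟩: (-0.1891 - 0.9819)/(2√2) = -0.414
|010⟩: (0.1891 + 0.9819)/(2√2) = 0.414
|011⟩: (-0.1891 - 0.9819)/(2√2) = -0.414
|100⟩: (0.1891 - 0.9819)/(2√2) = -0.2803
|101⟩: (-0.1891 + 0.9819)/(2√2) = 0.2803
|110⟩: (0.1891 - 0.9819)/(2√2) = -0.2803
|111⟩: (-0.1891 + 0.9819)/(2√2) = 0.2803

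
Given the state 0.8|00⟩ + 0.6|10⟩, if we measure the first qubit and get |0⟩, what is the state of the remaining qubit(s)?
|0⟩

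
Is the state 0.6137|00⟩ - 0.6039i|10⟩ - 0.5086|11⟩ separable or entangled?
Entangled

Writing the state as a|00⟩ + b|01⟩ + c|10⟩ + d|11⟩, it is a product state iff ad − bc = 0.
Here (a, b, c, d) = (0.6137, 0, -0.6039i, -0.5086): ad − bc = (0.6137)(-0.5086) − (0)(-0.6039i) = -0.3121 ≠ 0, so the state is entangled.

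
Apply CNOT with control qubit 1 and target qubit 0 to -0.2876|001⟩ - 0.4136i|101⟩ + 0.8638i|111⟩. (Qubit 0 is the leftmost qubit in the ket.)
-0.2876|001⟩ + 0.8638i|011⟩ - 0.4136i|101⟩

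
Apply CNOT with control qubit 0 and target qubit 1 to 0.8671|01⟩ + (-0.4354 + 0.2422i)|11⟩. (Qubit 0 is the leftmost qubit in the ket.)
0.8671|01⟩ + (-0.4354 + 0.2422i)|10⟩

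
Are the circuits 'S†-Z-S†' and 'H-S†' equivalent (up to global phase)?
No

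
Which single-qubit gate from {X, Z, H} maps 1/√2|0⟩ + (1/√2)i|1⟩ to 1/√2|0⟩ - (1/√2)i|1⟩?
Z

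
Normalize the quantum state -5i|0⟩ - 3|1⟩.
-0.8575i|0⟩ - 0.5145|1⟩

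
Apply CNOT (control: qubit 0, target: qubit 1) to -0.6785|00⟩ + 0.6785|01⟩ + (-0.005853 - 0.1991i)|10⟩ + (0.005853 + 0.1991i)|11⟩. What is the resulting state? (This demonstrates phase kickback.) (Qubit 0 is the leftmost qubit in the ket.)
-0.6785|00⟩ + 0.6785|01⟩ + (0.005853 + 0.1991i)|10⟩ + (-0.005853 - 0.1991i)|11⟩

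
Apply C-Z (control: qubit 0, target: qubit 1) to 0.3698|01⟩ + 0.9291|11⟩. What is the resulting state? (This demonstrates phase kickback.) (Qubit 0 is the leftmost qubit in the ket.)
0.3698|01⟩ - 0.9291|11⟩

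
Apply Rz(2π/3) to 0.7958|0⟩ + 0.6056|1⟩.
(0.3979 - 0.6892i)|0⟩ + (0.3028 + 0.5245i)|1⟩

Rz(2π/3) = [[e^(−iθ/2), 0], [0, e^(iθ/2)]] with e^(±iθ/2) = cos(θ/2) ± i·sin(θ/2); θ = 2π/3, cos(θ/2) ≈ 0.5, sin(θ/2) ≈ 0.866025.
With a = amp(|0⟩) = 0.7958 and b = amp(|1⟩) = 0.6056:
new amp(|0⟩) = (0.5 - 0.866025i)·a = (0.3979 - 0.6892i)
new amp(|1⟩) = (0.5 + 0.866025i)·b = (0.3028 + 0.5245i)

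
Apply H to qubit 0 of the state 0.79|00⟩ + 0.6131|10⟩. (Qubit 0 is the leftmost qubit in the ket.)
0.9921|00⟩ + 0.1251|10⟩

H on qubit 0 mixes each pair of kets that differ only in qubit 0: amplitudes (a, b) of (|…0…⟩, |…1…⟩) become ((a + b)/√2, (a − b)/√2). Kets absent from the input have amplitude 0.
(|00⟩, |10⟩): (a, b) = (0.79, 0.6131) → (0.9921, 0.1251)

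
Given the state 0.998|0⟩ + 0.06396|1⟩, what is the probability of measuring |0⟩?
0.996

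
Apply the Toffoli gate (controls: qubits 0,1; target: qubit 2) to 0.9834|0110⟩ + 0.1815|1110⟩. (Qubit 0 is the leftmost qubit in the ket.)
0.9834|0110⟩ + 0.1815|1100⟩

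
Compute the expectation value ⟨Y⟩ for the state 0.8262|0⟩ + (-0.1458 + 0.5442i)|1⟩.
0.8992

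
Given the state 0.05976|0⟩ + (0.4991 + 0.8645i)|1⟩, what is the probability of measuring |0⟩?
0.003571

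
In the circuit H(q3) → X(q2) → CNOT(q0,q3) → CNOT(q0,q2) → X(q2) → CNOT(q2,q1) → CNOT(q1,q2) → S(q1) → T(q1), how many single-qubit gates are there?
5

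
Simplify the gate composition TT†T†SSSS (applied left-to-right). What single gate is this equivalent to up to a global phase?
T†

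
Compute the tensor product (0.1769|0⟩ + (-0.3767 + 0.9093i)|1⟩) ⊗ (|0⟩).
0.1769|00⟩ + (-0.3767 + 0.9093i)|10⟩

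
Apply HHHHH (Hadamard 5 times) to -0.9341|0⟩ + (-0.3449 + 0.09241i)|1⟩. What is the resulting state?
(-0.9044 + 0.06534i)|0⟩ + (-0.4166 - 0.06534i)|1⟩

H² = I, so H^5 = H: a single Hadamard. With (a, b) = (-0.9341, (-0.3449 + 0.09241i)), H gives ((a + b)/√2, (a − b)/√2) = ((-0.9044 + 0.06534i), (-0.4166 - 0.06534i)).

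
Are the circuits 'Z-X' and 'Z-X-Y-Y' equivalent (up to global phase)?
Yes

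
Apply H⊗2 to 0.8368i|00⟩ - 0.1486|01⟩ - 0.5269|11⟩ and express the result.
(-0.3378 + 0.4184i)|00⟩ + (0.3378 + 0.4184i)|01⟩ + (0.1892 + 0.4184i)|10⟩ + (-0.1892 + 0.4184i)|11⟩

H⊗2 gives amp(|y⟩) = (1/2) Σ_x (−1)^(x·y) amp(|x⟩), where x·y is the number of positions in which both x and y have a 1.
|00⟩: (0.8368i - 0.1486 - 0.5269)/2 = (-0.3378 + 0.4184i)
|01⟩: (0.8368i + 0.1486 + 0.5269)/2 = (0.3378 + 0.4184i)
|10⟩: (0.8368i - 0.1486 + 0.5269)/2 = (0.1892 + 0.4184i)
|11⟩: (0.8368i + 0.1486 - 0.5269)/2 = (-0.1892 + 0.4184i)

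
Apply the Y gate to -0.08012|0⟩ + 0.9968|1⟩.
-0.9968i|0⟩ - 0.08012i|1⟩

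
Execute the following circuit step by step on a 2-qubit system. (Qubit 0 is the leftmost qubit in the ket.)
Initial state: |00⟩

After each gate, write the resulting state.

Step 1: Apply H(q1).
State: 1/√2|00⟩ + 1/√2|01⟩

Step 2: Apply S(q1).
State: 1/√2|00⟩ + (1/√2)i|01⟩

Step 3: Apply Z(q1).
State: 1/√2|00⟩ - (1/√2)i|01⟩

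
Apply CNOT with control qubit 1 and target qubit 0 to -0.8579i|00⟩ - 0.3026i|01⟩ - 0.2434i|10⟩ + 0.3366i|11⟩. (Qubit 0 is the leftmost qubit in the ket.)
-0.8579i|00⟩ + 0.3366i|01⟩ - 0.2434i|10⟩ - 0.3026i|11⟩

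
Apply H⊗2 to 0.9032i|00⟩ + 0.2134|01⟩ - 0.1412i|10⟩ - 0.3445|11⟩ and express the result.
(-0.06555 + 0.381i)|00⟩ + (0.06555 + 0.381i)|01⟩ + (0.279 + 0.5222i)|10⟩ + (-0.279 + 0.5222i)|11⟩

H⊗2 gives amp(|y⟩) = (1/2) Σ_x (−1)^(x·y) amp(|x⟩), where x·y is the number of positions in which both x and y have a 1.
|00⟩: (0.9032i + 0.2134 - 0.1412i - 0.3445)/2 = (-0.06555 + 0.381i)
|01⟩: (0.9032i - 0.2134 - 0.1412i + 0.3445)/2 = (0.06555 + 0.381i)
|10⟩: (0.9032i + 0.2134 + 0.1412i + 0.3445)/2 = (0.279 + 0.5222i)
|11⟩: (0.9032i - 0.2134 + 0.1412i - 0.3445)/2 = (-0.279 + 0.5222i)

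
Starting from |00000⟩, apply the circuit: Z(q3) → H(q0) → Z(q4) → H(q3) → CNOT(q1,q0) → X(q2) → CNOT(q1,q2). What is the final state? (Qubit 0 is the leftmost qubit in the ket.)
1/2|00100⟩ + 1/2|00110⟩ + 1/2|10100⟩ + 1/2|10110⟩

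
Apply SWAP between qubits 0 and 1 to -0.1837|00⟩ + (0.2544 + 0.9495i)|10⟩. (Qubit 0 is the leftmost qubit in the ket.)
-0.1837|00⟩ + (0.2544 + 0.9495i)|01⟩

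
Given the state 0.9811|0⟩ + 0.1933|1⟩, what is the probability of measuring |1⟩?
0.03736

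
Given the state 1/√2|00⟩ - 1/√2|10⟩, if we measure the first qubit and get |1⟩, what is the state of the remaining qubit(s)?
-|0⟩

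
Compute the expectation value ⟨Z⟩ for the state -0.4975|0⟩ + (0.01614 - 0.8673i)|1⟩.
-0.505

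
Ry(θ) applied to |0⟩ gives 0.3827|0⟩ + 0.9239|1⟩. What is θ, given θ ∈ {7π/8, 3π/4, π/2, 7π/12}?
3π/4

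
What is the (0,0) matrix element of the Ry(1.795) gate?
0.6236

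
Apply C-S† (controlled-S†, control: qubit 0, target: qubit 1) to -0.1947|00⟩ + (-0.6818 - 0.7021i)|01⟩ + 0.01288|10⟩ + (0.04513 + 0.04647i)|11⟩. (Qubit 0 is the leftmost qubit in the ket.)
-0.1947|00⟩ + (-0.6818 - 0.7021i)|01⟩ + 0.01288|10⟩ + (0.04647 - 0.04513i)|11⟩

C-S† leaves the control-|0⟩ kets |00⟩, |01⟩ unchanged and applies S† to qubit 1 on the control-|1⟩ pair (|10⟩, |11⟩).
S† = [[1, 0], [0, -i]].
With a = amp(|10⟩) = 0.01288 and b = amp(|11⟩) = (0.04513 + 0.04647i):
new amp(|10⟩) = (1)·a = 0.01288
new amp(|11⟩) = (-i)·b = (0.04647 - 0.04513i)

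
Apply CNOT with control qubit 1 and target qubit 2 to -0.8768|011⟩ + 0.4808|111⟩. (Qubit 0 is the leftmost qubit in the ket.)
-0.8768|010⟩ + 0.4808|110⟩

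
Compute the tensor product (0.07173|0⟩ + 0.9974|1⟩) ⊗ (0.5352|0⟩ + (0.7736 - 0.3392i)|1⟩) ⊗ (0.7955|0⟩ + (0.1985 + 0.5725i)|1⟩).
0.03054|000⟩ + (0.00762 + 0.02198i)|001⟩ + (0.04414 - 0.01936i)|010⟩ + (0.02494 + 0.02694i)|011⟩ + 0.4246|100⟩ + (0.106 + 0.3056i)|101⟩ + (0.6138 - 0.2691i)|110⟩ + (0.3468 + 0.3746i)|111⟩

amp(|b₁b₂…⟩) = product of the factor amplitudes for bits b₁, b₂, …; only kets whose every factor amplitude is nonzero survive.
|000⟩: (0.07173)(0.5352)(0.7955) = 0.03054
|001⟩: (0.07173)(0.5352)(0.1985 + 0.5725i) = (0.00762 + 0.02198i)
|010⟩: (0.07173)(0.7736 - 0.3392i)(0.7955) = (0.04414 - 0.01936i)
|011⟩: (0.07173)(0.7736 - 0.3392i)(0.1985 + 0.5725i) = (0.02494 + 0.02694i)
|100⟩: (0.9974)(0.5352)(0.7955) = 0.4246
|101⟩: (0.9974)(0.5352)(0.1985 + 0.5725i) = (0.106 + 0.3056i)
|110⟩: (0.9974)(0.7736 - 0.3392i)(0.7955) = (0.6138 - 0.2691i)
|111⟩: (0.9974)(0.7736 - 0.3392i)(0.1985 + 0.5725i) = (0.3468 + 0.3746i)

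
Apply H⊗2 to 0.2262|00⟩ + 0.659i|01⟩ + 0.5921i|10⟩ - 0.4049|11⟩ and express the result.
(-0.08935 + 0.6256i)|00⟩ + (0.3156 - 0.03345i)|01⟩ + (0.3156 + 0.03345i)|10⟩ + (-0.08935 - 0.6256i)|11⟩

H⊗2 gives amp(|y⟩) = (1/2) Σ_x (−1)^(x·y) amp(|x⟩), where x·y is the number of positions in which both x and y have a 1.
|00⟩: (0.2262 + 0.659i + 0.5921i - 0.4049)/2 = (-0.08935 + 0.6256i)
|01⟩: (0.2262 - 0.659i + 0.5921i + 0.4049)/2 = (0.3156 - 0.03345i)
|10⟩: (0.2262 + 0.659i - 0.5921i + 0.4049)/2 = (0.3156 + 0.03345i)
|11⟩: (0.2262 - 0.659i - 0.5921i - 0.4049)/2 = (-0.08935 - 0.6256i)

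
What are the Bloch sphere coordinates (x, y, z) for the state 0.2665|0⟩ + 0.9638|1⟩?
(0.5137, 0, -0.8579)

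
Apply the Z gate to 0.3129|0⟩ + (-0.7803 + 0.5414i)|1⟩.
0.3129|0⟩ + (0.7803 - 0.5414i)|1⟩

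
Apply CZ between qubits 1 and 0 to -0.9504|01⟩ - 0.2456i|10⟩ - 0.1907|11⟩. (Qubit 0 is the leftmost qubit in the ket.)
-0.9504|01⟩ - 0.2456i|10⟩ + 0.1907|11⟩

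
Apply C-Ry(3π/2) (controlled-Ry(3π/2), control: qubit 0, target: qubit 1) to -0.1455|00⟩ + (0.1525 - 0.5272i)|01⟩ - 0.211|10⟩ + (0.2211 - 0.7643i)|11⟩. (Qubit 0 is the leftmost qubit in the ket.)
-0.1455|00⟩ + (0.1525 - 0.5272i)|01⟩ + (-0.007142 + 0.5404i)|10⟩ + (-0.3055 + 0.5404i)|11⟩

C-Ry(3π/2) leaves the control-|0⟩ kets |00⟩, |01⟩ unchanged and applies Ry(3π/2) to qubit 1 on the control-|1⟩ pair (|10⟩, |11⟩).
Ry(3π/2) = [[cos(θ/2), −sin(θ/2)], [sin(θ/2), cos(θ/2)]]; θ = 3π/2, cos(θ/2) ≈ -0.707107, sin(θ/2) ≈ 0.707107.
With a = amp(|10⟩) = -0.211 and b = amp(|11⟩) = (0.2211 - 0.7643i):
new amp(|10⟩) = (-0.707107)·a + (-0.707107)·b = (-0.007142 + 0.5404i)
new amp(|11⟩) = (0.707107)·a + (-0.707107)·b = (-0.3055 + 0.5404i)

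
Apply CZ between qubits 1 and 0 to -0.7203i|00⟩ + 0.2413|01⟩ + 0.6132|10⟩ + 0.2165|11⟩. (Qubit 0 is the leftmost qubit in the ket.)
-0.7203i|00⟩ + 0.2413|01⟩ + 0.6132|10⟩ - 0.2165|11⟩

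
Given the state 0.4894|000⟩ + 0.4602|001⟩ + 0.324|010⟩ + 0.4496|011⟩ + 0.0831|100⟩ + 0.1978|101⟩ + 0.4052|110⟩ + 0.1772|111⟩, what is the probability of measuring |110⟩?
0.1642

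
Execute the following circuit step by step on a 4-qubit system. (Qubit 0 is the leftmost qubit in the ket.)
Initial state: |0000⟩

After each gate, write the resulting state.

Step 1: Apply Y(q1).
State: i|0100⟩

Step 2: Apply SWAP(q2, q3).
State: i|0100⟩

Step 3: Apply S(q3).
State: i|0100⟩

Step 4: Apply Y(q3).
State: -|0101⟩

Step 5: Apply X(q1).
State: -|0001⟩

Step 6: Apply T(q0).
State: -|0001⟩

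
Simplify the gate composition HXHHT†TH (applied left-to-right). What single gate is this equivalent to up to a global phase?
Z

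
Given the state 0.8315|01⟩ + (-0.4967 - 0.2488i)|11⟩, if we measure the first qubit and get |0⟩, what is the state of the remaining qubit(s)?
|1⟩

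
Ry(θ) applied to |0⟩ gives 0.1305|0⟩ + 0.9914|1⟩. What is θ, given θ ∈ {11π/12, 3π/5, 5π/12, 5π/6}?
11π/12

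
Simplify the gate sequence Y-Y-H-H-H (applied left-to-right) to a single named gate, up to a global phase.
H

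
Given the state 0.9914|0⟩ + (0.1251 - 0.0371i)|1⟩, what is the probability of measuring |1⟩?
0.01703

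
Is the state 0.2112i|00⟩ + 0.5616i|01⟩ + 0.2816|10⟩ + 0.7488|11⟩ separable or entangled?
Separable

Writing the state as a|00⟩ + b|01⟩ + c|10⟩ + d|11⟩, it is a product state iff ad − bc = 0.
Here (a, b, c, d) = (0.2112i, 0.5616i, 0.2816, 0.7488): ad − bc = (0.2112i)(0.7488) − (0.5616i)(0.2816) = 0, so the state is separable.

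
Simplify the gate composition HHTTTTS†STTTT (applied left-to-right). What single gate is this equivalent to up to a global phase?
I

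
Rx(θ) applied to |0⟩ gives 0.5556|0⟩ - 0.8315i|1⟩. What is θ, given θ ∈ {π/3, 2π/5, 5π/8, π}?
5π/8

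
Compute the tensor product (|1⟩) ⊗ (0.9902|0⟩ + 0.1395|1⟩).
0.9902|10⟩ + 0.1395|11⟩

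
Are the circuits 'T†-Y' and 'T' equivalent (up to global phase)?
No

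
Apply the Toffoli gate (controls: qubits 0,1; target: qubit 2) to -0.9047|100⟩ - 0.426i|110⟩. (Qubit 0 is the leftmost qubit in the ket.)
-0.9047|100⟩ - 0.426i|111⟩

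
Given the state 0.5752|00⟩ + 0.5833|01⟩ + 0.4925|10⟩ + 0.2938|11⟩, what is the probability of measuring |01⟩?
0.3402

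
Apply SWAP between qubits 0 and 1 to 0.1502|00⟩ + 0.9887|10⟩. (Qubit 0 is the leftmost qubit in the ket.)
0.1502|00⟩ + 0.9887|01⟩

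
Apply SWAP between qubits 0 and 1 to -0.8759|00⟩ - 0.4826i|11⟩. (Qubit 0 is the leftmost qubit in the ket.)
-0.8759|00⟩ - 0.4826i|11⟩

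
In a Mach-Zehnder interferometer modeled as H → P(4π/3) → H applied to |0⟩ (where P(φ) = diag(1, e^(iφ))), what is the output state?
(0.25 - 0.433i)|0⟩ + (0.75 + 0.433i)|1⟩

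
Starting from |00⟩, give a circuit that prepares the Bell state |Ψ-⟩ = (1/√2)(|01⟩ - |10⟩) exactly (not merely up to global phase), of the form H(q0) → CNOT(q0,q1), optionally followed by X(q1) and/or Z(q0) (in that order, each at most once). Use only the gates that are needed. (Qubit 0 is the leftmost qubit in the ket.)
H(q0) → CNOT(q0,q1) → X(q1) → Z(q0)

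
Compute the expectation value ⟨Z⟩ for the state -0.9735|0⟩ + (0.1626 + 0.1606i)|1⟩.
0.8955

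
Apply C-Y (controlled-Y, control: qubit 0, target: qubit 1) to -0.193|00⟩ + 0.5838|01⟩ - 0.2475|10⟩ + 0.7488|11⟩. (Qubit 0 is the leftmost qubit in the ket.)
-0.193|00⟩ + 0.5838|01⟩ - 0.7488i|10⟩ - 0.2475i|11⟩

C-Y leaves the control-|0⟩ kets |00⟩, |01⟩ unchanged and applies Y to qubit 1 on the control-|1⟩ pair (|10⟩, |11⟩).
Y = [[0, -i], [i, 0]].
With a = amp(|10⟩) = -0.2475 and b = amp(|11⟩) = 0.7488:
new amp(|10⟩) = (-i)·b = -0.7488i
new amp(|11⟩) = (i)·a = -0.2475i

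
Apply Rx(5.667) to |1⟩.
-0.3032i|0⟩ - 0.9529|1⟩

Rx(5.667) = [[cos(θ/2), −i·sin(θ/2)], [−i·sin(θ/2), cos(θ/2)]]; θ = 5.667, cos(θ/2) ≈ -0.952914, sin(θ/2) ≈ 0.303242.
With a = amp(|0⟩) = 0 and b = amp(|1⟩) = 1:
new amp(|0⟩) = (-0.952914)·a + (-0.303242i)·b = -0.3032i
new amp(|1⟩) = (-0.303242i)·a + (-0.952914)·b = -0.9529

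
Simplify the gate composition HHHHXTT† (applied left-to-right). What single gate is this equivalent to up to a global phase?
X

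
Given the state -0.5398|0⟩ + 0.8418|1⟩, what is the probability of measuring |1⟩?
0.7086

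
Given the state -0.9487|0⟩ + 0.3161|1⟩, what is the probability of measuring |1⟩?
0.09992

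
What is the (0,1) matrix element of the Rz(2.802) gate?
0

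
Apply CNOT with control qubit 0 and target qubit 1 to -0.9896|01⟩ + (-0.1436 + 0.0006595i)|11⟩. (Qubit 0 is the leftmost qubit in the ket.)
-0.9896|01⟩ + (-0.1436 + 0.0006595i)|10⟩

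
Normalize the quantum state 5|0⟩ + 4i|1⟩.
0.7809|0⟩ + 0.6247i|1⟩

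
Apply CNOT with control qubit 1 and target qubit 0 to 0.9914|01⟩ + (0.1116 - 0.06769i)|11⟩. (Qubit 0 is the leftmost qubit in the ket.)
(0.1116 - 0.06769i)|01⟩ + 0.9914|11⟩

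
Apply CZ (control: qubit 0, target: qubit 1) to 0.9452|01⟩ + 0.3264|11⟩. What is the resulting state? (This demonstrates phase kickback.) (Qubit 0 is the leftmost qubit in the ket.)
0.9452|01⟩ - 0.3264|11⟩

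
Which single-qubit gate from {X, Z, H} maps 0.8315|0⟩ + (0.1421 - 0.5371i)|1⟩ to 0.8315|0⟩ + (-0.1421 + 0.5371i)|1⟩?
Z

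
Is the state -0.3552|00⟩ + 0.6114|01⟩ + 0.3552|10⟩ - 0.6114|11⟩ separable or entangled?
Separable

Writing the state as a|00⟩ + b|01⟩ + c|10⟩ + d|11⟩, it is a product state iff ad − bc = 0.
Here (a, b, c, d) = (-0.3552, 0.6114, 0.3552, -0.6114): ad − bc = (-0.3552)(-0.6114) − (0.6114)(0.3552) = 0, so the state is separable.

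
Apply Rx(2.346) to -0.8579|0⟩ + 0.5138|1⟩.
(-0.3323 - 0.4737i)|0⟩ + (0.199 + 0.7909i)|1⟩

Rx(2.346) = [[cos(θ/2), −i·sin(θ/2)], [−i·sin(θ/2), cos(θ/2)]]; θ = 2.346, cos(θ/2) ≈ 0.387388, sin(θ/2) ≈ 0.921917.
With a = amp(|0⟩) = -0.8579 and b = amp(|1⟩) = 0.5138:
new amp(|0⟩) = (0.387388)·a + (-0.921917i)·b = (-0.3323 - 0.4737i)
new amp(|1⟩) = (-0.921917i)·a + (0.387388)·b = (0.199 + 0.7909i)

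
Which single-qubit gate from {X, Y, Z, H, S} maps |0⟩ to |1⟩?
X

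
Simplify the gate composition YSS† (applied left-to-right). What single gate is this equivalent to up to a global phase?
Y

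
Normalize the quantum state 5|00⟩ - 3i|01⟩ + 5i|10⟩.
0.6509|00⟩ - 0.3906i|01⟩ + 0.6509i|10⟩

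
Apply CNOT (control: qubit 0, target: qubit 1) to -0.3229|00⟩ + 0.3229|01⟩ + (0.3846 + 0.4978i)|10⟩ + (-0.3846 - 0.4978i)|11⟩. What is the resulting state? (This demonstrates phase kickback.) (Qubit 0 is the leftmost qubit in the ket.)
-0.3229|00⟩ + 0.3229|01⟩ + (-0.3846 - 0.4978i)|10⟩ + (0.3846 + 0.4978i)|11⟩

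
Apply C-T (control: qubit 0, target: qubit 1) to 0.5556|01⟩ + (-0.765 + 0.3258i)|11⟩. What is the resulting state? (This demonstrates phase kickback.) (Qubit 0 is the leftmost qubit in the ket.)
0.5556|01⟩ + (-0.7713 - 0.3106i)|11⟩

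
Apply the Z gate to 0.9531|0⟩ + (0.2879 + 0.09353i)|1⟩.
0.9531|0⟩ + (-0.2879 - 0.09353i)|1⟩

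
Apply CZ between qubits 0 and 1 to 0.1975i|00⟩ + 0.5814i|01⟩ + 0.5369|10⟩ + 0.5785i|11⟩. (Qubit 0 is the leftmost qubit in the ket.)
0.1975i|00⟩ + 0.5814i|01⟩ + 0.5369|10⟩ - 0.5785i|11⟩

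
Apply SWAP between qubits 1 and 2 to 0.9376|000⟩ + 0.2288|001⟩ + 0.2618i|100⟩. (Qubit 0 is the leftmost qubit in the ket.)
0.9376|000⟩ + 0.2288|010⟩ + 0.2618i|100⟩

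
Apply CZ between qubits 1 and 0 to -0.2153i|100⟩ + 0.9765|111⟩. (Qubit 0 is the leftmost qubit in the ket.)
-0.2153i|100⟩ - 0.9765|111⟩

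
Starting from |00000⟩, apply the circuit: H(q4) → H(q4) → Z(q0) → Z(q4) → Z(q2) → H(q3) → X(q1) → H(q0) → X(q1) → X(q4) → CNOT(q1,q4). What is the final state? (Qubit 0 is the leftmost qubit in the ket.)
1/2|00001⟩ + 1/2|00011⟩ + 1/2|10001⟩ + 1/2|10011⟩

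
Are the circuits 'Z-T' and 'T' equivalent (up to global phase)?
No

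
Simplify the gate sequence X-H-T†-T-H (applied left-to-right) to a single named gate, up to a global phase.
X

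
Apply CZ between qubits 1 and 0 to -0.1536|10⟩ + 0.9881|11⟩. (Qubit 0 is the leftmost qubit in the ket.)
-0.1536|10⟩ - 0.9881|11⟩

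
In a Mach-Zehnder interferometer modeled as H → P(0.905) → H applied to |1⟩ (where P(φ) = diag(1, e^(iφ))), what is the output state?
(0.1912 - 0.3932i)|0⟩ + (0.8088 + 0.3932i)|1⟩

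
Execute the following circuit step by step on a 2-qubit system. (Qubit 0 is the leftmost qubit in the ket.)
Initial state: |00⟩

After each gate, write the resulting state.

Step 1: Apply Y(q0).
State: i|10⟩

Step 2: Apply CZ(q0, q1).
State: i|10⟩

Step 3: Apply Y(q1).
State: -|11⟩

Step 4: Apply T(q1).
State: (-1/√2 - (1/√2)i)|11⟩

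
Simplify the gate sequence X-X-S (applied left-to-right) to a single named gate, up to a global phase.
S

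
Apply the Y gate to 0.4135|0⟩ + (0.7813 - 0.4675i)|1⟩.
(-0.4675 - 0.7813i)|0⟩ + 0.4135i|1⟩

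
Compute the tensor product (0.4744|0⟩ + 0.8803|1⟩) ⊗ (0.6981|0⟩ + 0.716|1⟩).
0.3312|00⟩ + 0.3397|01⟩ + 0.6145|10⟩ + 0.6303|11⟩

amp(|b₁b₂…⟩) = product of the factor amplitudes for bits b₁, b₂, …; only kets whose every factor amplitude is nonzero survive.
|00⟩: (0.4744)(0.6981) = 0.3312
|01⟩: (0.4744)(0.716) = 0.3397
|10⟩: (0.8803)(0.6981) = 0.6145
|11⟩: (0.8803)(0.716) = 0.6303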